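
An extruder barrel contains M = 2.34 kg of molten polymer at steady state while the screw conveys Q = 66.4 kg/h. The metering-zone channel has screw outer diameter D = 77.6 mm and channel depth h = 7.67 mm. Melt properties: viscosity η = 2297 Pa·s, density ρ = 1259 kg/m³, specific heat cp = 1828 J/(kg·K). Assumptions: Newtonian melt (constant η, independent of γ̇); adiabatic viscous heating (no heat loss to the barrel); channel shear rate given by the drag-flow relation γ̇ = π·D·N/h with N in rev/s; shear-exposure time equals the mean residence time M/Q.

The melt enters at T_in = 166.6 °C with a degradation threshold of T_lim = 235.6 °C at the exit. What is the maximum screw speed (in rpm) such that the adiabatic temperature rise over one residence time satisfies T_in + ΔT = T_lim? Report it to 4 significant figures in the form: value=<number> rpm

Q_s = Q / 3600 = 66.4 / 3600 = 0.0184444 kg/s
Mean residence time: t_res = M/Q_s = 2.34 kg / 0.0184444 kg/s = 126.867 s
Convert to metres: D = 0.0776 m, h = 0.00767 m
ΔT_a = T_lim − T_in = 235.6 °C − 166.6 °C = 69 K
γ̇_max² = ΔT_a·ρ·cp / (η·t_res) = [69 × 1259 × 1828] / [2297 × 126.867] = 544.929 s⁻²
γ̇_max = sqrt(544.929) = 23.3437 s⁻¹
N_max = γ̇_max·h / (π·D) = 23.3437 · 0.00767 / (π · 0.0776) = 0.734435 rev/s = 44.0661 rpm

value=44.07 rpm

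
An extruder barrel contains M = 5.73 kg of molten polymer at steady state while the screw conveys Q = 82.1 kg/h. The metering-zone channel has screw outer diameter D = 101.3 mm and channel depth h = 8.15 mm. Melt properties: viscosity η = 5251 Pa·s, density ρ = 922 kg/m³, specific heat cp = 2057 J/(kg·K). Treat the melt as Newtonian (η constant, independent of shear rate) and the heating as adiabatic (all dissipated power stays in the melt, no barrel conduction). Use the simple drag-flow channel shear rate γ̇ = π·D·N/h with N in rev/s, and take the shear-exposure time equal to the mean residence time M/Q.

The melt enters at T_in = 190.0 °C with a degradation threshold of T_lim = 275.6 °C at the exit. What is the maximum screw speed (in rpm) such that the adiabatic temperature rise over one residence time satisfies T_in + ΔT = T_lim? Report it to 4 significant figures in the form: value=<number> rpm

value=17.04 rpm

Throughput in SI: Q_s = 82.1 kg/h ÷ 3600 s/h = 0.0228056 kg/s
t_res = M / Q_s = 5.73 / 0.0228056 = 251.255 s
Geometry in SI: D = 101.3 mm → 0.1013 m, h = 8.15 mm → 0.00815 m
ΔT_a = T_lim − T_in = 275.6 − 190.0 = 85.6 K
γ̇_max² = ΔT_a·ρ·cp / (η·t_res) = [85.6 × 922 × 2057] / [5251 × 251.255] = 123.05 s⁻²
γ̇_max = sqrt(123.05) = 11.0928 s⁻¹
Solve γ̇ = πDN/h for N: N_max = γ̇_max·h/(π·D) = 11.0928 × 0.00815 / (π × 0.1013) = 0.284079 rev/s = 17.0448 rpm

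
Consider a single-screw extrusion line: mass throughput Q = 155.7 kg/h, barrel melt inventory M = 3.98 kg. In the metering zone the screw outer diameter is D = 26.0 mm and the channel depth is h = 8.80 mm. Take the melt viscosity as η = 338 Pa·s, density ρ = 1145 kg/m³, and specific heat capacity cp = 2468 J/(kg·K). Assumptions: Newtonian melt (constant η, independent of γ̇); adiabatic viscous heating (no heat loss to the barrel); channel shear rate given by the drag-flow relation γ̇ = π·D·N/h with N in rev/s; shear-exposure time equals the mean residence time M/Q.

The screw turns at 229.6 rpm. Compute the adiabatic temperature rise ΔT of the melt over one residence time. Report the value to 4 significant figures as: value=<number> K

Throughput in SI: Q_s = 155.7 kg/h ÷ 3600 s/h = 0.04325 kg/s
t_res = M / Q_s = 3.98 / 0.04325 = 92.0231 s
Convert to SI: D = 0.026 m, h = 0.0088 m, N = 229.6/60 = 3.82667 rev/s
Shear rate: γ̇ = πDN/h = π·0.026·3.82667/0.0088 = 35.519 s⁻¹
ΔT = η·γ̇²·t_res/(ρ·cp) = [338 × 35.519² × 92.0231] / [1145 × 2468] = 13.8863 K

value=13.89 K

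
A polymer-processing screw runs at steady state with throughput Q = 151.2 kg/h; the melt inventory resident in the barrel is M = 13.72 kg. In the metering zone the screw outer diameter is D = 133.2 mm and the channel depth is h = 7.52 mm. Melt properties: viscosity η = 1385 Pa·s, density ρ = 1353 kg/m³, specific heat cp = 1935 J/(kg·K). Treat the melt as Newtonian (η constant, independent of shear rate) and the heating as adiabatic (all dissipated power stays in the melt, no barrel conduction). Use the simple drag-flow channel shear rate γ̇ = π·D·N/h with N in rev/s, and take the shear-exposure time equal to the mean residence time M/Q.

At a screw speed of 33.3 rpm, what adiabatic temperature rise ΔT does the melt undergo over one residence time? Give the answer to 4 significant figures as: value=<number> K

Throughput in SI: Q_s = 151.2 kg/h ÷ 3600 s/h = 0.042 kg/s
t_res = M / Q_s = 13.72 / 0.042 = 326.667 s
D = 133.2 mm = 0.1332 m;  h = 7.52 mm = 0.00752 m;  N = 33.3 rpm / 60 = 0.555 rev/s
γ̇ = π D N / h = (π)(0.1332)(0.555) / 0.00752 = 30.8837 s⁻¹
Adiabatic rise: ΔT = η γ̇² t_res / (ρ cp) = 1385·(30.8837)²·326.667 / (1353·1935) = 164.829 K

value=164.8 K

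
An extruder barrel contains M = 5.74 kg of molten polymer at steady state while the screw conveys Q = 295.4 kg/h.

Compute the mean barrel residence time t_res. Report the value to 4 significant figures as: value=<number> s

Throughput in SI: Q_s = 295.4 kg/h ÷ 3600 s/h = 0.0820556 kg/s
Mean residence time: t_res = M/Q_s = 5.74 kg / 0.0820556 kg/s = 69.9526 s

value=69.95 s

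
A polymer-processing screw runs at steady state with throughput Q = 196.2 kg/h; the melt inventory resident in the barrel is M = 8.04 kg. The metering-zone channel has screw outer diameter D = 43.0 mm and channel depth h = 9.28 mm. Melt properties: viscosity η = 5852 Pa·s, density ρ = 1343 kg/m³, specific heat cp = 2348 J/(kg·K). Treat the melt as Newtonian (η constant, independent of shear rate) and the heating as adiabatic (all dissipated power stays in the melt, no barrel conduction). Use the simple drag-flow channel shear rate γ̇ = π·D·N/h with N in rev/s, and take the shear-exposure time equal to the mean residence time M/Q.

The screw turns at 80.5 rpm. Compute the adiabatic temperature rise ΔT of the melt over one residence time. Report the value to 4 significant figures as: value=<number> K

Throughput in SI: Q_s = 196.2 kg/h ÷ 3600 s/h = 0.0545 kg/s
t_res = M / Q_s = 8.04 / 0.0545 = 147.523 s
Convert to SI: D = 0.043 m, h = 0.00928 m, N = 80.5/60 = 1.34167 rev/s
γ̇ = π·D·N / h = π · 0.043 · 1.34167 / 0.00928 = 19.5306 s⁻¹
ΔT = η·γ̇²·t_res/(ρ·cp) = [5852 × 19.5306² × 147.523] / [1343 × 2348] = 104.429 K

value=104.4 K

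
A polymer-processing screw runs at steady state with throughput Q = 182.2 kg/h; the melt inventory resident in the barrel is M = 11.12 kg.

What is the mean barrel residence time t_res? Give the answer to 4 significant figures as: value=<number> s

Convert throughput: Q = 182.2 kg/h = 182.2/3600 = 0.0506111 kg/s
t_res = M / Q_s = 11.12 / 0.0506111 = 219.715 s

value=219.7 s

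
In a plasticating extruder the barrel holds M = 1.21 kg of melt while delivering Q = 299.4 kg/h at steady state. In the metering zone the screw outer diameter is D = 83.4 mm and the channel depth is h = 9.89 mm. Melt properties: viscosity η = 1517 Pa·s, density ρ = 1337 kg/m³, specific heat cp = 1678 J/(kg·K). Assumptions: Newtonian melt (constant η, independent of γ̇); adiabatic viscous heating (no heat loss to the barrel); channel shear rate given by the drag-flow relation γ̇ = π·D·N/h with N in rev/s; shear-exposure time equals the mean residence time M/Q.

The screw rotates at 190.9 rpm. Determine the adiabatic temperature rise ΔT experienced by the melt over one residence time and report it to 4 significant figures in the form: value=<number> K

value=69.90 K

Q_s = Q / 3600 = 299.4 / 3600 = 0.0831667 kg/s
Mean residence time: t_res = M/Q_s = 1.21 kg / 0.0831667 kg/s = 14.5491 s
D = 83.4 mm = 0.0834 m;  h = 9.89 mm = 0.00989 m;  N = 190.9 rpm / 60 = 3.18167 rev/s
γ̇ = π D N / h = (π)(0.0834)(3.18167) / 0.00989 = 84.2897 s⁻¹
Adiabatic rise: ΔT = η γ̇² t_res / (ρ cp) = 1517·(84.2897)²·14.5491 / (1337·1678) = 69.8951 K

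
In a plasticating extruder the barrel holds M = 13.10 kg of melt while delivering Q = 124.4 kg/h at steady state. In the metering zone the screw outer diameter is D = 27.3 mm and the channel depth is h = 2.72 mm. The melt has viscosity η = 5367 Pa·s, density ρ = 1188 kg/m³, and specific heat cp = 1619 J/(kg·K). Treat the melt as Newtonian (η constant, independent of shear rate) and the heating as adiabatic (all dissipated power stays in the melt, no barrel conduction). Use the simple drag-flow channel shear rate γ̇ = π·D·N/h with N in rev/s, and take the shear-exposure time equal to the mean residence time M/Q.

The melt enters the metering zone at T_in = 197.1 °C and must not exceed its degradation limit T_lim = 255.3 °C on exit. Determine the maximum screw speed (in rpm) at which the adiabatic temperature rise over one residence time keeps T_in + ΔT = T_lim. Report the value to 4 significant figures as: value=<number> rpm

Q_s = Q / 3600 = 124.4 / 3600 = 0.0345556 kg/s
t_res = M / Q_s = 13.10 / 0.0345556 = 379.1 s
Convert to metres: D = 0.0273 m, h = 0.00272 m
ΔT_a = T_lim − T_in = 255.3 °C − 197.1 °C = 58.2 K
γ̇_max² = ΔT_a·ρ·cp / (η·t_res) = [58.2 × 1188 × 1619] / [5367 × 379.1] = 55.0176 s⁻²
Take the square root: γ̇_max = √(55.0176) = 7.41738 s⁻¹
N_max = γ̇_max·h / (π·D) = 7.41738 · 0.00272 / (π · 0.0273) = 0.235238 rev/s = 14.1143 rpm

value=14.11 rpm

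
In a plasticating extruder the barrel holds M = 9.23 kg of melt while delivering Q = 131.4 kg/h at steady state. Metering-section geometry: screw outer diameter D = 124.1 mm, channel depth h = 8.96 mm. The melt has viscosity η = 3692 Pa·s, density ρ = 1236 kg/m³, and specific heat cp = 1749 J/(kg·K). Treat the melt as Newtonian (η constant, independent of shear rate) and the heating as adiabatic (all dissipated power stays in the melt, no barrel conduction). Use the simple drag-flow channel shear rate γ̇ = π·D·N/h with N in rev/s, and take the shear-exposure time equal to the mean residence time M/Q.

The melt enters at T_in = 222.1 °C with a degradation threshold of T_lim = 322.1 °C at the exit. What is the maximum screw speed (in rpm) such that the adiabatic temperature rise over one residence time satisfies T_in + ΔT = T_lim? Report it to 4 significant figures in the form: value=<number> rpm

value=20.98 rpm

Throughput in SI: Q_s = 131.4 kg/h ÷ 3600 s/h = 0.0365 kg/s
Mean residence time: t_res = M/Q_s = 9.23 kg / 0.0365 kg/s = 252.877 s
D = 124.1 mm = 0.1241 m;  h = 8.96 mm = 0.00896 m
ΔT_a = T_lim − T_in = 322.1 °C − 222.1 °C = 100 K
Invert ΔT = ηγ̇²t_res/(ρcp) for γ̇: γ̇_max² = ΔT_a ρ cp / (η t_res) = 100·1236·1749 / (3692·252.877) = 231.546 s⁻²
γ̇_max = sqrt(231.546) = 15.2166 s⁻¹
N_max = γ̇_max·h / (π·D) = 15.2166 · 0.00896 / (π · 0.1241) = 0.349708 rev/s = 20.9825 rpm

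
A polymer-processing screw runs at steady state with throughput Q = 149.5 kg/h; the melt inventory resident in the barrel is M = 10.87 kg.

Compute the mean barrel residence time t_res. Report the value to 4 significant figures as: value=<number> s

value=261.8 s

Throughput in SI: Q_s = 149.5 kg/h ÷ 3600 s/h = 0.0415278 kg/s
t_res = M / Q_s = 10.87 ÷ 0.0415278 = 261.753 s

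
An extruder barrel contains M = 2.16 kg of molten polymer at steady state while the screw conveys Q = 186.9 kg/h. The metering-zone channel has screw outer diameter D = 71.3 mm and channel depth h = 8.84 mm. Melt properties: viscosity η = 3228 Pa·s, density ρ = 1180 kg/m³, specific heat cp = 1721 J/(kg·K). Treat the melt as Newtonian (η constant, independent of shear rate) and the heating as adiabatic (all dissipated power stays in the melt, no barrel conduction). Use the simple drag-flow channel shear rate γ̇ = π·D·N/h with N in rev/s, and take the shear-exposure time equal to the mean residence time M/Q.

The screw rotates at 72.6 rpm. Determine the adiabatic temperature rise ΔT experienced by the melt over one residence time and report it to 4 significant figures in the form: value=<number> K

value=62.17 K

Throughput in SI: Q_s = 186.9 kg/h ÷ 3600 s/h = 0.0519167 kg/s
Mean residence time: t_res = M/Q_s = 2.16 kg / 0.0519167 kg/s = 41.6051 s
D = 71.3 mm = 0.0713 m;  h = 8.84 mm = 0.00884 m;  N = 72.6 rpm / 60 = 1.21 rev/s
Shear rate: γ̇ = πDN/h = π·0.0713·1.21/0.00884 = 30.66 s⁻¹
ΔT = η·γ̇²·t_res/(ρ·cp) = [3228 × 30.66² × 41.6051] / [1180 × 1721] = 62.1674 K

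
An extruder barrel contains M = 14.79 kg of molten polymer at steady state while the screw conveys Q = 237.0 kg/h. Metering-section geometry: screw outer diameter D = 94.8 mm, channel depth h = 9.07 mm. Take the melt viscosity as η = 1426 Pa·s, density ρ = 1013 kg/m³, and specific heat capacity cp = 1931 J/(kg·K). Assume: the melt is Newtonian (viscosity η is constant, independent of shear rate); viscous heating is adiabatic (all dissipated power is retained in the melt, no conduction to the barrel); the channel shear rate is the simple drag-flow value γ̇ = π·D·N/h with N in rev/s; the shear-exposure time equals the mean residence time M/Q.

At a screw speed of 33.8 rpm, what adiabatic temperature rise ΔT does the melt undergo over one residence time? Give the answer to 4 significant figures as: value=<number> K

Convert throughput: Q = 237.0 kg/h = 237.0/3600 = 0.0658333 kg/s
t_res = M / Q_s = 14.79 ÷ 0.0658333 = 224.658 s
Geometry in metres: D = 94.8 mm → 0.0948 m, h = 9.07 mm → 0.00907 m; screw speed N = 33.8 rpm = 0.563333 rev/s
γ̇ = π D N / h = (π)(0.0948)(0.563333) / 0.00907 = 18.4976 s⁻¹
ΔT = η·γ̇²·t_res / (ρ·cp) = 1426 · (18.4976)² · 224.658 / (1013 · 1931) = 56.038 K

value=56.04 K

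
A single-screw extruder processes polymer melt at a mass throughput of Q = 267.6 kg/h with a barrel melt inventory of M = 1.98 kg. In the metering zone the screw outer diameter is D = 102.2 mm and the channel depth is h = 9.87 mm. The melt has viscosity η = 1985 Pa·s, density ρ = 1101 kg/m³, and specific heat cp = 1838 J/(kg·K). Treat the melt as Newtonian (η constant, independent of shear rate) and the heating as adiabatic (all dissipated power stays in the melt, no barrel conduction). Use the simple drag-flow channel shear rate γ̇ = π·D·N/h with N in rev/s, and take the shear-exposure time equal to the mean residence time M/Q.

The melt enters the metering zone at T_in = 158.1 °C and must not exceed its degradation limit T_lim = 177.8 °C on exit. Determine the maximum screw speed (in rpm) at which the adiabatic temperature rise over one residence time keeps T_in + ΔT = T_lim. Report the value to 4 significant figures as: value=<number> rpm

Throughput in SI: Q_s = 267.6 kg/h ÷ 3600 s/h = 0.0743333 kg/s
t_res = M / Q_s = 1.98 ÷ 0.0743333 = 26.6368 s
D = 102.2 mm = 0.1022 m;  h = 9.87 mm = 0.00987 m
ΔT_a = T_lim − T_in = 177.8 − 158.1 = 19.7 K
γ̇_max² = ΔT_a·ρ·cp/(η·t_res) = 19.7·1101·1838/(1985·26.6368) = 753.975 s⁻²
Take the square root: γ̇_max = √(753.975) = 27.4586 s⁻¹
Solve γ̇ = πDN/h for N: N_max = γ̇_max·h/(π·D) = 27.4586 × 0.00987 / (π × 0.1022) = 0.844102 rev/s = 50.6461 rpm

value=50.65 rpm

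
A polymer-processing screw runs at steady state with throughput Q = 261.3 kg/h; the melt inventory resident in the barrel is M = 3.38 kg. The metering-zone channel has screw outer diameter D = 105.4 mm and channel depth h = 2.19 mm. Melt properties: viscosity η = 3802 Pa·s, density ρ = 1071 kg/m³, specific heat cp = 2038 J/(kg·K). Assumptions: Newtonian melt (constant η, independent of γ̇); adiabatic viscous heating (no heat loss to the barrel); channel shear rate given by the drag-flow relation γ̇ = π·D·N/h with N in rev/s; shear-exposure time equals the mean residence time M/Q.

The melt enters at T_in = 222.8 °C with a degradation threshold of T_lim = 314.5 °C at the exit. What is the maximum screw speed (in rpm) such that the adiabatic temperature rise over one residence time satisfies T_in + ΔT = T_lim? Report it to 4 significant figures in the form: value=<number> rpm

Q_s = Q / 3600 = 261.3 / 3600 = 0.0725833 kg/s
t_res = M / Q_s = 3.38 ÷ 0.0725833 = 46.5672 s
Convert to metres: D = 0.1054 m, h = 0.00219 m
ΔT_a = T_lim − T_in = 314.5 °C − 222.8 °C = 91.7 K
Invert ΔT = ηγ̇²t_res/(ρcp) for γ̇: γ̇_max² = ΔT_a ρ cp / (η t_res) = 91.7·1071·2038 / (3802·46.5672) = 1130.5 s⁻²
Take the square root: γ̇_max = √(1130.5) = 33.6229 s⁻¹
Solve γ̇ = πDN/h for N: N_max = γ̇_max·h/(π·D) = 33.6229 × 0.00219 / (π × 0.1054) = 0.222377 rev/s = 13.3426 rpm

value=13.34 rpm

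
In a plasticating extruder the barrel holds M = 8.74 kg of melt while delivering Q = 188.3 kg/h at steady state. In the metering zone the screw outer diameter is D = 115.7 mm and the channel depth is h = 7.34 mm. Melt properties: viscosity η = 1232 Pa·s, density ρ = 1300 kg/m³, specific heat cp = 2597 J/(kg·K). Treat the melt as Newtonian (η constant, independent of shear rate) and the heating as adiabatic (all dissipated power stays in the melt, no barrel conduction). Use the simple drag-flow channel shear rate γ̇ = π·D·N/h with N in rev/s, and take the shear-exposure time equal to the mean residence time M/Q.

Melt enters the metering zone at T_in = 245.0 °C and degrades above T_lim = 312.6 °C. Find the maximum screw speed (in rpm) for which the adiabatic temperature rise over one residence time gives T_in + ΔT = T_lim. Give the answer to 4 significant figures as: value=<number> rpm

Convert throughput: Q = 188.3 kg/h = 188.3/3600 = 0.0523056 kg/s
t_res = M / Q_s = 8.74 ÷ 0.0523056 = 167.095 s
Geometry in SI: D = 115.7 mm → 0.1157 m, h = 7.34 mm → 0.00734 m
Allowable rise: ΔT_a = T_lim − T_in = 312.6 − 245.0 = 67.6 K
γ̇_max² = ΔT_a·ρ·cp/(η·t_res) = 67.6·1300·2597/(1232·167.095) = 1108.63 s⁻²
Take the square root: γ̇_max = √(1108.63) = 33.2961 s⁻¹
N_max = γ̇_max h / (πD) = 33.2961·0.00734/(π·0.1157) = 0.672367 rev/s → ×60 = 40.342 rpm

value=40.34 rpm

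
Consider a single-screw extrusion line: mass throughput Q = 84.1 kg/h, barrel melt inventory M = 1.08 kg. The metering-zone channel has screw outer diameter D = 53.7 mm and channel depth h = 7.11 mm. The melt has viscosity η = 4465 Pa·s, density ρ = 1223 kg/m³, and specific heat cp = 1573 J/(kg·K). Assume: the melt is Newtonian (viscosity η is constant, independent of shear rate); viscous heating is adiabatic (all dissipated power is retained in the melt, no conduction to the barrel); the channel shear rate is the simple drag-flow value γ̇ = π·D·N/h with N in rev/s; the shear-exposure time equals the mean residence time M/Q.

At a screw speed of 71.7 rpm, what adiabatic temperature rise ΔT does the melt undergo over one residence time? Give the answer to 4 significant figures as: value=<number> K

Q_s = Q / 3600 = 84.1 / 3600 = 0.0233611 kg/s
t_res = M / Q_s = 1.08 / 0.0233611 = 46.2307 s
Convert to SI: D = 0.0537 m, h = 0.00711 m, N = 71.7/60 = 1.195 rev/s
Shear rate: γ̇ = πDN/h = π·0.0537·1.195/0.00711 = 28.3545 s⁻¹
ΔT = η·γ̇²·t_res/(ρ·cp) = [4465 × 28.3545² × 46.2307] / [1223 × 1573] = 86.2664 K

value=86.27 K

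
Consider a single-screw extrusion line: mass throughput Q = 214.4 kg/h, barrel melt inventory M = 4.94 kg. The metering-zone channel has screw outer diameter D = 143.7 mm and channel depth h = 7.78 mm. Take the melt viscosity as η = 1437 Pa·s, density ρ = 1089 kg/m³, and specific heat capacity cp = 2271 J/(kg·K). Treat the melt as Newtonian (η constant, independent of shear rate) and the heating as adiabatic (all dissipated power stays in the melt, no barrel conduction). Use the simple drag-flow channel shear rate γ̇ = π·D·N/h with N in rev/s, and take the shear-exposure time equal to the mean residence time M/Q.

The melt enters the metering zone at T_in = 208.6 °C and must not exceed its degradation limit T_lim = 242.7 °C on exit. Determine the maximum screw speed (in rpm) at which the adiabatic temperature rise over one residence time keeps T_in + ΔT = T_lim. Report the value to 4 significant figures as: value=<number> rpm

Convert throughput: Q = 214.4 kg/h = 214.4/3600 = 0.0595556 kg/s
t_res = M / Q_s = 4.94 / 0.0595556 = 82.9478 s
D = 143.7 mm = 0.1437 m;  h = 7.78 mm = 0.00778 m
Allowable rise: ΔT_a = T_lim − T_in = 242.7 − 208.6 = 34.1 K
γ̇_max² = ΔT_a·ρ·cp/(η·t_res) = 34.1·1089·2271/(1437·82.9478) = 707.519 s⁻²
γ̇_max = √707.519 = 26.5992 s⁻¹
N_max = γ̇_max·h / (π·D) = 26.5992 · 0.00778 / (π · 0.1437) = 0.458397 rev/s = 27.5038 rpm

value=27.50 rpm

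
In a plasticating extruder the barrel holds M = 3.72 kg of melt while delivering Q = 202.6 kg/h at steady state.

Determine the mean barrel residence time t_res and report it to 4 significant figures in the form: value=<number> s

value=66.10 s

Convert throughput: Q = 202.6 kg/h = 202.6/3600 = 0.0562778 kg/s
Mean residence time: t_res = M/Q_s = 3.72 kg / 0.0562778 kg/s = 66.1007 s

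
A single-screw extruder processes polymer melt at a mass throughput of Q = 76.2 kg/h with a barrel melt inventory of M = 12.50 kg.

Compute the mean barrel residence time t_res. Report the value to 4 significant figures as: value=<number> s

value=590.6 s

Throughput in SI: Q_s = 76.2 kg/h ÷ 3600 s/h = 0.0211667 kg/s
Mean residence time: t_res = M/Q_s = 12.50 kg / 0.0211667 kg/s = 590.551 s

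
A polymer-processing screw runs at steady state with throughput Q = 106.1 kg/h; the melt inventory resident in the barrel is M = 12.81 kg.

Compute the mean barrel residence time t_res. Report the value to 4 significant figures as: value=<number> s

Convert throughput: Q = 106.1 kg/h = 106.1/3600 = 0.0294722 kg/s
t_res = M / Q_s = 12.81 / 0.0294722 = 434.647 s

value=434.6 s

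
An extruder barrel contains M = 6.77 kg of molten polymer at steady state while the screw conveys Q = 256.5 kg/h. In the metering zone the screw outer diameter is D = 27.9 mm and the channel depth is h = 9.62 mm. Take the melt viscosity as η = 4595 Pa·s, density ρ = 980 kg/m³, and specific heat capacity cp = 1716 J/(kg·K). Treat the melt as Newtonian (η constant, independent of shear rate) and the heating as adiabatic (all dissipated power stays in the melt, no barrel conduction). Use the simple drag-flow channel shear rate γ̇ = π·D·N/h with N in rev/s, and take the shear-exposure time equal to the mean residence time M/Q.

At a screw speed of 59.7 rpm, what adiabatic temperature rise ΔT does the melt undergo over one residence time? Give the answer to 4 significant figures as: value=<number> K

value=21.34 K

Q_s = Q / 3600 = 256.5 / 3600 = 0.07125 kg/s
t_res = M / Q_s = 6.77 / 0.07125 = 95.0175 s
Convert to SI: D = 0.0279 m, h = 0.00962 m, N = 59.7/60 = 0.995 rev/s
γ̇ = π D N / h = (π)(0.0279)(0.995) / 0.00962 = 9.06572 s⁻¹
ΔT = η·γ̇²·t_res / (ρ·cp) = 4595 · (9.06572)² · 95.0175 / (980 · 1716) = 21.3378 K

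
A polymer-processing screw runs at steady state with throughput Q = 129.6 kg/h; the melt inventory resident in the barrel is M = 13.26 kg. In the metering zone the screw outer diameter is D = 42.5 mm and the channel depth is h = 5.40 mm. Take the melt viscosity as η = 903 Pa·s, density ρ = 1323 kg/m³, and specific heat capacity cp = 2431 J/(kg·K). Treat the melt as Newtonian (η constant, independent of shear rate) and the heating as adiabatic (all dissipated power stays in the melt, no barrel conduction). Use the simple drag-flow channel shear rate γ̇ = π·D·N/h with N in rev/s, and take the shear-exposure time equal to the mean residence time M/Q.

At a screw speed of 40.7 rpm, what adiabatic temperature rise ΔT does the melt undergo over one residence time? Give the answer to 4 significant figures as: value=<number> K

value=29.09 K

Throughput in SI: Q_s = 129.6 kg/h ÷ 3600 s/h = 0.036 kg/s
Mean residence time: t_res = M/Q_s = 13.26 kg / 0.036 kg/s = 368.333 s
Convert to SI: D = 0.0425 m, h = 0.0054 m, N = 40.7/60 = 0.678333 rev/s
Shear rate: γ̇ = πDN/h = π·0.0425·0.678333/0.0054 = 16.7721 s⁻¹
Adiabatic rise: ΔT = η γ̇² t_res / (ρ cp) = 903·(16.7721)²·368.333 / (1323·2431) = 29.0911 K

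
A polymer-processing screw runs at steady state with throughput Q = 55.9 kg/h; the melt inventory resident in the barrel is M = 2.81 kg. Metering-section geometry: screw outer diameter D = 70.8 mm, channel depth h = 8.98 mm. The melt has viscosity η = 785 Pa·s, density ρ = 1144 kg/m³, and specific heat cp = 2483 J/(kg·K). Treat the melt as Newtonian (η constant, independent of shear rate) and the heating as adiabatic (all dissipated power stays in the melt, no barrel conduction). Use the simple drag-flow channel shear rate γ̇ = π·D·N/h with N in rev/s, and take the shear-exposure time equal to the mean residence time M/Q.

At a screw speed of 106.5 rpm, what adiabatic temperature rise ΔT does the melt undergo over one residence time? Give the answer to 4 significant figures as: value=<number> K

value=96.67 K

Q_s = Q / 3600 = 55.9 / 3600 = 0.0155278 kg/s
Mean residence time: t_res = M/Q_s = 2.81 kg / 0.0155278 kg/s = 180.966 s
Geometry in metres: D = 70.8 mm → 0.0708 m, h = 8.98 mm → 0.00898 m; screw speed N = 106.5 rpm = 1.775 rev/s
Shear rate: γ̇ = πDN/h = π·0.0708·1.775/0.00898 = 43.9648 s⁻¹
ΔT = η·γ̇²·t_res / (ρ·cp) = 785 · (43.9648)² · 180.966 / (1144 · 2483) = 96.6661 K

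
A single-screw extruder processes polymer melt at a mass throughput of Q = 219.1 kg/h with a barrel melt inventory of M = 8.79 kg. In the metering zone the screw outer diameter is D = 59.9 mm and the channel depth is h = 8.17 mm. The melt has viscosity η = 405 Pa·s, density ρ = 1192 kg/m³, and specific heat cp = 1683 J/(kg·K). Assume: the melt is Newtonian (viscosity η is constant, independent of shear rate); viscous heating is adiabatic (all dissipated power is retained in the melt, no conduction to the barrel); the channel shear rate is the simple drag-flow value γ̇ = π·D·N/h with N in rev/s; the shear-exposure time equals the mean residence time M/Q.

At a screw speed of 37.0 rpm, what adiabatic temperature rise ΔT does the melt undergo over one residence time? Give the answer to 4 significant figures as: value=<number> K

value=5.882 K

Q_s = Q / 3600 = 219.1 / 3600 = 0.0608611 kg/s
t_res = M / Q_s = 8.79 ÷ 0.0608611 = 144.427 s
Geometry in metres: D = 59.9 mm → 0.0599 m, h = 8.17 mm → 0.00817 m; screw speed N = 37.0 rpm = 0.616667 rev/s
γ̇ = π D N / h = (π)(0.0599)(0.616667) / 0.00817 = 14.2038 s⁻¹
Adiabatic rise: ΔT = η γ̇² t_res / (ρ cp) = 405·(14.2038)²·144.427 / (1192·1683) = 5.88239 K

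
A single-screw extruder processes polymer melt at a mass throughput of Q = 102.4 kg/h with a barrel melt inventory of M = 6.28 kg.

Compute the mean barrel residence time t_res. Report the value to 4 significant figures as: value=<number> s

Q_s = Q / 3600 = 102.4 / 3600 = 0.0284444 kg/s
t_res = M / Q_s = 6.28 ÷ 0.0284444 = 220.781 s

value=220.8 s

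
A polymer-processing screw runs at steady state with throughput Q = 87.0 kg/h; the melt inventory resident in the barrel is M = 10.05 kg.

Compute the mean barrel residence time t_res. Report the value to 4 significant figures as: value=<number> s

value=415.9 s

Convert throughput: Q = 87.0 kg/h = 87.0/3600 = 0.0241667 kg/s
Mean residence time: t_res = M/Q_s = 10.05 kg / 0.0241667 kg/s = 415.862 s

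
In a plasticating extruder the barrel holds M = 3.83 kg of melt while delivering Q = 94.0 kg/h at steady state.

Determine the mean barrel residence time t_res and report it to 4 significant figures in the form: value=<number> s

Throughput in SI: Q_s = 94.0 kg/h ÷ 3600 s/h = 0.0261111 kg/s
t_res = M / Q_s = 3.83 ÷ 0.0261111 = 146.681 s

value=146.7 s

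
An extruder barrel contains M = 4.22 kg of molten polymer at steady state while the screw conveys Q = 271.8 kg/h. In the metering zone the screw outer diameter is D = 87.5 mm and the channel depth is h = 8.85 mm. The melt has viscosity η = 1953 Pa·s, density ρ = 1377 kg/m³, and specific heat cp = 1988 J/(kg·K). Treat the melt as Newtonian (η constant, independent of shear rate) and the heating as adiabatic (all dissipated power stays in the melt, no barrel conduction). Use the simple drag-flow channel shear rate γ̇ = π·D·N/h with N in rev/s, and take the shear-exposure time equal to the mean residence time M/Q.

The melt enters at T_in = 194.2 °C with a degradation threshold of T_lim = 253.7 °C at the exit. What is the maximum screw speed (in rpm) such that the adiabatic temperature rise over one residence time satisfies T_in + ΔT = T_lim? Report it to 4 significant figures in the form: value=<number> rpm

Q_s = Q / 3600 = 271.8 / 3600 = 0.0755 kg/s
Mean residence time: t_res = M/Q_s = 4.22 kg / 0.0755 kg/s = 55.894 s
Convert to metres: D = 0.0875 m, h = 0.00885 m
ΔT_a = T_lim − T_in = 253.7 − 194.2 = 59.5 K
γ̇_max² = ΔT_a·ρ·cp / (η·t_res) = [59.5 × 1377 × 1988] / [1953 × 55.894] = 1492.11 s⁻²
Take the square root: γ̇_max = √(1492.11) = 38.6278 s⁻¹
N_max = γ̇_max h / (πD) = 38.6278·0.00885/(π·0.0875) = 1.24361 rev/s → ×60 = 74.6168 rpm

value=74.62 rpm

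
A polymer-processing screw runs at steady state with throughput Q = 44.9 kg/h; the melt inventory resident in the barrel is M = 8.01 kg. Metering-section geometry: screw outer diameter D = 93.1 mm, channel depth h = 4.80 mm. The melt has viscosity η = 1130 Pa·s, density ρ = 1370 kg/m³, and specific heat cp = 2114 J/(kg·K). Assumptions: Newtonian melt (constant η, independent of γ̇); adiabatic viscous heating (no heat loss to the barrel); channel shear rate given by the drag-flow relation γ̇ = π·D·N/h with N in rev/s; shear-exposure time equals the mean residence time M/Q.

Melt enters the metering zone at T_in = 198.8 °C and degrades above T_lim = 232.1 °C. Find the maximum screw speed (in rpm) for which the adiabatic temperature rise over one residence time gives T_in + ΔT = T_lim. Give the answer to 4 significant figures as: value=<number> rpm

Throughput in SI: Q_s = 44.9 kg/h ÷ 3600 s/h = 0.0124722 kg/s
Mean residence time: t_res = M/Q_s = 8.01 kg / 0.0124722 kg/s = 642.227 s
Geometry in SI: D = 93.1 mm → 0.0931 m, h = 4.80 mm → 0.0048 m
Allowable rise: ΔT_a = T_lim − T_in = 232.1 − 198.8 = 33.3 K
γ̇_max² = ΔT_a·ρ·cp / (η·t_res) = [33.3 × 1370 × 2114] / [1130 × 642.227] = 132.893 s⁻²
γ̇_max = sqrt(132.893) = 11.5279 s⁻¹
N_max = γ̇_max h / (πD) = 11.5279·0.0048/(π·0.0931) = 0.189188 rev/s → ×60 = 11.3513 rpm

value=11.35 rpm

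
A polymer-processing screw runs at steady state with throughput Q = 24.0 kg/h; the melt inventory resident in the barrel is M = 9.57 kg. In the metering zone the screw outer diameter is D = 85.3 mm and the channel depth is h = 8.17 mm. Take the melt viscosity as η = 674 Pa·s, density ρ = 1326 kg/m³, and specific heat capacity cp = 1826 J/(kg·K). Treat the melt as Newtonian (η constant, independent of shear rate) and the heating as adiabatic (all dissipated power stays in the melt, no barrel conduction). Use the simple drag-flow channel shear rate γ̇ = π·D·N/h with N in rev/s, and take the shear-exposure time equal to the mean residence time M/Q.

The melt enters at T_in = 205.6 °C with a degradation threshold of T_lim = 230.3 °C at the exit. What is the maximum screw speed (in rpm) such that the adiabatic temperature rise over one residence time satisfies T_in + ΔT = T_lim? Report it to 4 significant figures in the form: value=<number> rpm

value=14.38 rpm

Convert throughput: Q = 24.0 kg/h = 24.0/3600 = 0.00666667 kg/s
Mean residence time: t_res = M/Q_s = 9.57 kg / 0.00666667 kg/s = 1435.5 s
Geometry in SI: D = 85.3 mm → 0.0853 m, h = 8.17 mm → 0.00817 m
ΔT_a = T_lim − T_in = 230.3 − 205.6 = 24.7 K
Invert ΔT = ηγ̇²t_res/(ρcp) for γ̇: γ̇_max² = ΔT_a ρ cp / (η t_res) = 24.7·1326·1826 / (674·1435.5) = 61.8128 s⁻²
γ̇_max = √61.8128 = 7.86211 s⁻¹
N_max = γ̇_max h / (πD) = 7.86211·0.00817/(π·0.0853) = 0.239697 rev/s → ×60 = 14.3818 rpm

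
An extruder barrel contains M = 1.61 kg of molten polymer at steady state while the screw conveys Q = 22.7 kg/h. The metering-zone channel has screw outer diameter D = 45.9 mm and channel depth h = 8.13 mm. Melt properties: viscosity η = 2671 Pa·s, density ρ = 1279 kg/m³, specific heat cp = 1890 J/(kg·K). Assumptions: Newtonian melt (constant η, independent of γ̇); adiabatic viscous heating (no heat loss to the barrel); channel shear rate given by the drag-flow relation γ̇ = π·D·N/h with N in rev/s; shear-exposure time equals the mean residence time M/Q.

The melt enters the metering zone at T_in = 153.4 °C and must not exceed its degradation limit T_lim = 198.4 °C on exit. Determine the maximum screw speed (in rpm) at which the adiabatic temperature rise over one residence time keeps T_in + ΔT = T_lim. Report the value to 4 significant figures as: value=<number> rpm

value=42.72 rpm

Convert throughput: Q = 22.7 kg/h = 22.7/3600 = 0.00630556 kg/s
t_res = M / Q_s = 1.61 / 0.00630556 = 255.33 s
Geometry in SI: D = 45.9 mm → 0.0459 m, h = 8.13 mm → 0.00813 m
Allowable rise: ΔT_a = T_lim − T_in = 198.4 − 153.4 = 45 K
γ̇_max² = ΔT_a·ρ·cp/(η·t_res) = 45·1279·1890/(2671·255.33) = 159.503 s⁻²
Take the square root: γ̇_max = √(159.503) = 12.6294 s⁻¹
Solve γ̇ = πDN/h for N: N_max = γ̇_max·h/(π·D) = 12.6294 × 0.00813 / (π × 0.0459) = 0.712053 rev/s = 42.7232 rpm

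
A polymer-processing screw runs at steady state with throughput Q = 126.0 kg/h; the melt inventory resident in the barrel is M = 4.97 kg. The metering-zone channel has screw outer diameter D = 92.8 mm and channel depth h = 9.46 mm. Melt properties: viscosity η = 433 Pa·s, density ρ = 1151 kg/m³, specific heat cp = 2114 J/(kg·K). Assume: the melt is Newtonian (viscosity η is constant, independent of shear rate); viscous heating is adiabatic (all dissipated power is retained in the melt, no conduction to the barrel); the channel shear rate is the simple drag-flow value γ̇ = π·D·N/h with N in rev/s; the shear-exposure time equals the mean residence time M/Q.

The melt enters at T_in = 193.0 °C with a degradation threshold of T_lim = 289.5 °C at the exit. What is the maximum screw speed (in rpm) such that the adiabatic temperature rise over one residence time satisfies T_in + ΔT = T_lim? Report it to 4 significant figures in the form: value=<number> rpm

value=120.3 rpm

Throughput in SI: Q_s = 126.0 kg/h ÷ 3600 s/h = 0.035 kg/s
Mean residence time: t_res = M/Q_s = 4.97 kg / 0.035 kg/s = 142 s
Convert to metres: D = 0.0928 m, h = 0.00946 m
Allowable rise: ΔT_a = T_lim − T_in = 289.5 − 193.0 = 96.5 K
γ̇_max² = ΔT_a·ρ·cp/(η·t_res) = 96.5·1151·2114/(433·142) = 3818.84 s⁻²
Take the square root: γ̇_max = √(3818.84) = 61.7968 s⁻¹
N_max = γ̇_max h / (πD) = 61.7968·0.00946/(π·0.0928) = 2.00521 rev/s → ×60 = 120.312 rpm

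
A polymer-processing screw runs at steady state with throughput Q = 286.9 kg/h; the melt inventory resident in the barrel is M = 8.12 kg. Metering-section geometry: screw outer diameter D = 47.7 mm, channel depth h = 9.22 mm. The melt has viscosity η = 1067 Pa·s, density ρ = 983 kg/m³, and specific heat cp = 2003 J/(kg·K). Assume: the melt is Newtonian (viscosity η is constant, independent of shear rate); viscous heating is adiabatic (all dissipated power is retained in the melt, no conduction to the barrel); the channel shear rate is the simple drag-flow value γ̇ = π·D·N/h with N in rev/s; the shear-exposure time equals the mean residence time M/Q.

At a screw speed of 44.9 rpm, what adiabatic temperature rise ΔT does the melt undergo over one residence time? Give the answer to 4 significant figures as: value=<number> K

value=8.168 K

Q_s = Q / 3600 = 286.9 / 3600 = 0.0796944 kg/s
t_res = M / Q_s = 8.12 / 0.0796944 = 101.889 s
Geometry in metres: D = 47.7 mm → 0.0477 m, h = 9.22 mm → 0.00922 m; screw speed N = 44.9 rpm = 0.748333 rev/s
γ̇ = π D N / h = (π)(0.0477)(0.748333) / 0.00922 = 12.1628 s⁻¹
Adiabatic rise: ΔT = η γ̇² t_res / (ρ cp) = 1067·(12.1628)²·101.889 / (983·2003) = 8.16813 K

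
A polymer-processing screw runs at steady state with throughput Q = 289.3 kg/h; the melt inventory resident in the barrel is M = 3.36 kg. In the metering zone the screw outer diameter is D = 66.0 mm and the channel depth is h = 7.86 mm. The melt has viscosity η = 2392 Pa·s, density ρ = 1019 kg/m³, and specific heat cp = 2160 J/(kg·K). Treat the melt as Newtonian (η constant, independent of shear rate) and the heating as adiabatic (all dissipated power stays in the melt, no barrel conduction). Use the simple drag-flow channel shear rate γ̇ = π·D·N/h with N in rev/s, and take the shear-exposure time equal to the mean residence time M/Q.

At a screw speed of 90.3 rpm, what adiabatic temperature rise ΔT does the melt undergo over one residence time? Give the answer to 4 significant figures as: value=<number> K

value=71.62 K

Q_s = Q / 3600 = 289.3 / 3600 = 0.0803611 kg/s
t_res = M / Q_s = 3.36 ÷ 0.0803611 = 41.8113 s
Geometry in metres: D = 66.0 mm → 0.066 m, h = 7.86 mm → 0.00786 m; screw speed N = 90.3 rpm = 1.505 rev/s
Shear rate: γ̇ = πDN/h = π·0.066·1.505/0.00786 = 39.7016 s⁻¹
ΔT = η·γ̇²·t_res / (ρ·cp) = 2392 · (39.7016)² · 41.8113 / (1019 · 2160) = 71.6213 K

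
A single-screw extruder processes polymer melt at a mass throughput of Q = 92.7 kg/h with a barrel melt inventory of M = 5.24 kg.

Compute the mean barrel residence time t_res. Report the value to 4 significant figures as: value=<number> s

value=203.5 s

Convert throughput: Q = 92.7 kg/h = 92.7/3600 = 0.02575 kg/s
Mean residence time: t_res = M/Q_s = 5.24 kg / 0.02575 kg/s = 203.495 s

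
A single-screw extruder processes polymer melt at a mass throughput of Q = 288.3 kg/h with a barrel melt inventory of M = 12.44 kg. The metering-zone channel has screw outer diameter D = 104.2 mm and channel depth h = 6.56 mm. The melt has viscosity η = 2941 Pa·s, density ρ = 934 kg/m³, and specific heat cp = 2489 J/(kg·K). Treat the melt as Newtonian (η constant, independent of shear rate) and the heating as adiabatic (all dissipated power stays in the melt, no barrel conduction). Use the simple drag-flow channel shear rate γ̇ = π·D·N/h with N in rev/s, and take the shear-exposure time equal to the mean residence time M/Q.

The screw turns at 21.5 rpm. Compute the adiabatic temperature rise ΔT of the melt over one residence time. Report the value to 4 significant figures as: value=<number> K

Throughput in SI: Q_s = 288.3 kg/h ÷ 3600 s/h = 0.0800833 kg/s
t_res = M / Q_s = 12.44 / 0.0800833 = 155.338 s
Convert to SI: D = 0.1042 m, h = 0.00656 m, N = 21.5/60 = 0.358333 rev/s
Shear rate: γ̇ = πDN/h = π·0.1042·0.358333/0.00656 = 17.8814 s⁻¹
ΔT = η·γ̇²·t_res / (ρ·cp) = 2941 · (17.8814)² · 155.338 / (934 · 2489) = 62.8353 K

value=62.84 K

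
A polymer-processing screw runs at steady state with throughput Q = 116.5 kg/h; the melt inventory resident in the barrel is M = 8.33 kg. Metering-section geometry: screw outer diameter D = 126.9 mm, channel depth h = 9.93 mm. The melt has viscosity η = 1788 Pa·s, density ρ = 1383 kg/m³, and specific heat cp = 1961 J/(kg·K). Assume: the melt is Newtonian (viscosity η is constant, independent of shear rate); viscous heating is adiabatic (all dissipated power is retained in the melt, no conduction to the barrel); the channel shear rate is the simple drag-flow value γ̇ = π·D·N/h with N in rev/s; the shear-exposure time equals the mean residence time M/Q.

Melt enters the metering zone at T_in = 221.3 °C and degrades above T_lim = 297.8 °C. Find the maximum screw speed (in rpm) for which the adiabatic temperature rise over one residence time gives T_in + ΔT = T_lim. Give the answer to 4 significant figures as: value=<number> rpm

Convert throughput: Q = 116.5 kg/h = 116.5/3600 = 0.0323611 kg/s
t_res = M / Q_s = 8.33 / 0.0323611 = 257.408 s
Geometry in SI: D = 126.9 mm → 0.1269 m, h = 9.93 mm → 0.00993 m
ΔT_a = T_lim − T_in = 297.8 − 221.3 = 76.5 K
γ̇_max² = ΔT_a·ρ·cp / (η·t_res) = [76.5 × 1383 × 1961] / [1788 × 257.408] = 450.788 s⁻²
Take the square root: γ̇_max = √(450.788) = 21.2318 s⁻¹
Solve γ̇ = πDN/h for N: N_max = γ̇_max·h/(π·D) = 21.2318 × 0.00993 / (π × 0.1269) = 0.528839 rev/s = 31.7304 rpm

value=31.73 rpm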